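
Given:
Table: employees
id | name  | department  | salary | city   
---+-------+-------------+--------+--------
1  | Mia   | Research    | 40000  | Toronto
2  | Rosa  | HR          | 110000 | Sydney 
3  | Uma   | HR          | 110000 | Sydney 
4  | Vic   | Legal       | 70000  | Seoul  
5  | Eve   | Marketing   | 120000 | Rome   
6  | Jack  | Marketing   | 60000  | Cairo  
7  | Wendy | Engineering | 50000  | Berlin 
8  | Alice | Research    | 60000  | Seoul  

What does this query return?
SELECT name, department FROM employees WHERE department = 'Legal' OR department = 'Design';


Filtering: department = 'Legal' OR 'Design'
Matching: 1 rows

1 rows:
Vic, Legal


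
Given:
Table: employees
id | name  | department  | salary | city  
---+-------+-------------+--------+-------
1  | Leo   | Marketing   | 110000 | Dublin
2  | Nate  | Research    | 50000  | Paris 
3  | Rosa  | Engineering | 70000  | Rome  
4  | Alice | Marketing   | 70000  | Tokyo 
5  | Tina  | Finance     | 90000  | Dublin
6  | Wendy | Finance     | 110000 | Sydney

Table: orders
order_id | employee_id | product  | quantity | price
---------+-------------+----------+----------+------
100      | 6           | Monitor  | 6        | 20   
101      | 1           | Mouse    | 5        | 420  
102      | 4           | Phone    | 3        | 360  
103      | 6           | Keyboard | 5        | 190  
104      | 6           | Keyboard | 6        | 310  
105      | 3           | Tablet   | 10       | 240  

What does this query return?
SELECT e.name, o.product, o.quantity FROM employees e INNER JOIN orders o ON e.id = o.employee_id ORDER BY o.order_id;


Joining employees.id = orders.employee_id:
  employee Wendy (id=6) -> order Monitor
  employee Leo (id=1) -> order Mouse
  employee Alice (id=4) -> order Phone
  employee Wendy (id=6) -> order Keyboard
  employee Wendy (id=6) -> order Keyboard
  employee Rosa (id=3) -> order Tablet


6 rows:
Wendy, Monitor, 6
Leo, Mouse, 5
Alice, Phone, 3
Wendy, Keyboard, 5
Wendy, Keyboard, 6
Rosa, Tablet, 10


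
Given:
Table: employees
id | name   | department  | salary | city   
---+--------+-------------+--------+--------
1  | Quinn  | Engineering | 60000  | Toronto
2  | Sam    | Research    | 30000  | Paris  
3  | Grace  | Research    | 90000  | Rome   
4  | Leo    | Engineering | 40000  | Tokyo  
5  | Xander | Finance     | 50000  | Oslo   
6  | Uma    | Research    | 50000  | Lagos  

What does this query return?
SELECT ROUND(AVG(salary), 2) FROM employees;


SUM(salary) = 320000
COUNT = 6
ROUND(AVG, 2) = ROUND(320000 / 6, 2) = 53333.33

53333.33


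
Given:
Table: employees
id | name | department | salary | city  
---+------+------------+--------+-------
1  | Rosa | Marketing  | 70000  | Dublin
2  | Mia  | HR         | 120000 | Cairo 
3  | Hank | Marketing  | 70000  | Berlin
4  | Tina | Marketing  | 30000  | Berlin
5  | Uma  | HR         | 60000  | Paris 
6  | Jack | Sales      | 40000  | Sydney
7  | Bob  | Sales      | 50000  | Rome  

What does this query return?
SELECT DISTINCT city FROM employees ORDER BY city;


All 'city' values (row order): Dublin, Cairo, Berlin, Berlin, Paris, Sydney, Rome
Removing duplicates leaves 6 unique value(s).

6 values:
Berlin
Cairo
Dublin
Paris
Rome
Sydney


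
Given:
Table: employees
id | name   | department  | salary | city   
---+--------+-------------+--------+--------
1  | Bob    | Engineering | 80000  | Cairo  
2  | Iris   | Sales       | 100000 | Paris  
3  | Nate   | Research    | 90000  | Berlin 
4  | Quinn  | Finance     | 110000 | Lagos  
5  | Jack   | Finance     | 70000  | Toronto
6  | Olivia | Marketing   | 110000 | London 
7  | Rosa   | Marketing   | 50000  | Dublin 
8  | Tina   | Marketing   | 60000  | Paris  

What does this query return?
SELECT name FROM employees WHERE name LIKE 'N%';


LIKE 'N%' matches names starting with 'N'
Matching: 1

1 rows:
Nate


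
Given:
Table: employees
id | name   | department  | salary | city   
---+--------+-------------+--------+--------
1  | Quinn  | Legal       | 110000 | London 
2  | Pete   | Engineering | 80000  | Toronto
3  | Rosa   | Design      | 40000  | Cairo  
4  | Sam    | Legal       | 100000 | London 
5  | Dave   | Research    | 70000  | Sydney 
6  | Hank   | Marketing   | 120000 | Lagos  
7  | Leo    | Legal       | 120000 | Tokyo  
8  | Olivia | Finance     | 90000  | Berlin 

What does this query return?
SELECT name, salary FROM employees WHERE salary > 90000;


Filtering: salary > 90000
Matching: 4 rows

4 rows:
Quinn, 110000
Sam, 100000
Hank, 120000
Leo, 120000


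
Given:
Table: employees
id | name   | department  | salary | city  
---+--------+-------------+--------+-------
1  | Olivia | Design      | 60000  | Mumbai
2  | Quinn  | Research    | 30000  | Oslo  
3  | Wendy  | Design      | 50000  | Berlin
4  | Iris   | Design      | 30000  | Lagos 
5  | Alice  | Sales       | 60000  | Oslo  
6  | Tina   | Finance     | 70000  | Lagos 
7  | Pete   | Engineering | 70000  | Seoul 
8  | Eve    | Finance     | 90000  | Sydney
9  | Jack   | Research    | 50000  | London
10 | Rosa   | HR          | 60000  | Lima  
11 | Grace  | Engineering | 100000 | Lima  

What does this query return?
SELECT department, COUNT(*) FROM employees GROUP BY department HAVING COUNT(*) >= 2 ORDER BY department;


Groups with count >= 2:
  Design: 3 -> PASS
  Engineering: 2 -> PASS
  Finance: 2 -> PASS
  Research: 2 -> PASS
  HR: 1 -> filtered out
  Sales: 1 -> filtered out


4 groups:
Design, 3
Engineering, 2
Finance, 2
Research, 2


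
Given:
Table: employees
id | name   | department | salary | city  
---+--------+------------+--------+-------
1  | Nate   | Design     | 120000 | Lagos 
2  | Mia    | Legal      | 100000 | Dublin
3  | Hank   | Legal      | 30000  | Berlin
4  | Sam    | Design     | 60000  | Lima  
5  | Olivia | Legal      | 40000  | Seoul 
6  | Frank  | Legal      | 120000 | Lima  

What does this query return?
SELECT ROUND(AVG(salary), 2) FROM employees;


SUM(salary) = 470000
COUNT = 6
ROUND(AVG, 2) = ROUND(470000 / 6, 2) = 78333.33

78333.33


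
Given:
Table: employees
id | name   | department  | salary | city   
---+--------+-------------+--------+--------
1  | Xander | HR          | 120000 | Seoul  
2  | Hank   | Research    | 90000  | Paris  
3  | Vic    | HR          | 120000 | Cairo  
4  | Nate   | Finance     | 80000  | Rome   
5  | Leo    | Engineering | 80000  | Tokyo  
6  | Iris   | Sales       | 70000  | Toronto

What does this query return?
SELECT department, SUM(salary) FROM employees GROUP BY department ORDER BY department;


Summing salary within each department:
  Engineering: 80000 = 80000
  Finance: 80000 = 80000
  HR: 120000 + 120000 = 240000
  Research: 90000 = 90000
  Sales: 70000 = 70000


5 groups:
Engineering, 80000
Finance, 80000
HR, 240000
Research, 90000
Sales, 70000


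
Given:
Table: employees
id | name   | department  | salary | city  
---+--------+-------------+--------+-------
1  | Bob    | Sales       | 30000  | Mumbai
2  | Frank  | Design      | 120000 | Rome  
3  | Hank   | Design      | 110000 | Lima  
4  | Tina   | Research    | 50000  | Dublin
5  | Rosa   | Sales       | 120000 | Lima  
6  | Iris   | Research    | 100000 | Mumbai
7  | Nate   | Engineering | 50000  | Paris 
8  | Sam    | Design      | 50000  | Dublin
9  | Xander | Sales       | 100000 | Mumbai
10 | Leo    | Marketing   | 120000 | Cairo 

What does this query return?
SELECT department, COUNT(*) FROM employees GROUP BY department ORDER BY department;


Assigning each row to its department group:
  Bob -> Sales
  Frank -> Design
  Hank -> Design
  Tina -> Research
  Rosa -> Sales
  Iris -> Research
  Nate -> Engineering
  Sam -> Design
  Xander -> Sales
  Leo -> Marketing


5 groups:
Design, 3
Engineering, 1
Marketing, 1
Research, 2
Sales, 3


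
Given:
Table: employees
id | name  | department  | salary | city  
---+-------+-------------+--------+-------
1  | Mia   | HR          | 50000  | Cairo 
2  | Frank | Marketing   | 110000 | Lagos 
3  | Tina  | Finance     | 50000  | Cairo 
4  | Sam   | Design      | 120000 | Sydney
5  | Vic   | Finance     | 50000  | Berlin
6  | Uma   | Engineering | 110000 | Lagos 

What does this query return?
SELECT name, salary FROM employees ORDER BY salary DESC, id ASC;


Sorting by salary DESC, then id ASC for ties

6 rows:
Sam, 120000
Frank, 110000
Uma, 110000
Mia, 50000
Tina, 50000
Vic, 50000


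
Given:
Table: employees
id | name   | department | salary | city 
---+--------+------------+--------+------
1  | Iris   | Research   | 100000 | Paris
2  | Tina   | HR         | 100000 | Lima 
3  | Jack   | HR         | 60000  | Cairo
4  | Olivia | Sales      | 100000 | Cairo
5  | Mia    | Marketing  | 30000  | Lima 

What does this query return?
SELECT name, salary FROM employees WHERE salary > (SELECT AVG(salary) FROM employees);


Subquery: AVG(salary) = 78000.0
Filtering: salary > 78000.0
  Iris (100000) -> MATCH
  Tina (100000) -> MATCH
  Olivia (100000) -> MATCH


3 rows:
Iris, 100000
Tina, 100000
Olivia, 100000


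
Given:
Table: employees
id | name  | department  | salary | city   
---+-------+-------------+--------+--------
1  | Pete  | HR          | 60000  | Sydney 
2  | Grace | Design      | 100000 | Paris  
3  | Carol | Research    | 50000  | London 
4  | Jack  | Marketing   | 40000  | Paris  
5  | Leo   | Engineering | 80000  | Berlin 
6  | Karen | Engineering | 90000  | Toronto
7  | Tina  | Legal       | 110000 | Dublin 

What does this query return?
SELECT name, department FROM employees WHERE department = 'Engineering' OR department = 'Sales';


Filtering: department = 'Engineering' OR 'Sales'
Matching: 2 rows

2 rows:
Leo, Engineering
Karen, Engineering


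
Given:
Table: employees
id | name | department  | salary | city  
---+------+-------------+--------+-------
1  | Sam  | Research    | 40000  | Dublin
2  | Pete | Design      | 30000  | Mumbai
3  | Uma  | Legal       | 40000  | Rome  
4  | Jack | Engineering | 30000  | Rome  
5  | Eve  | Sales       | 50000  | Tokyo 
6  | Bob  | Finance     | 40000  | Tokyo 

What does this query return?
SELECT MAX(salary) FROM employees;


Salaries: 40000, 30000, 40000, 30000, 50000, 40000
MAX = 50000

50000


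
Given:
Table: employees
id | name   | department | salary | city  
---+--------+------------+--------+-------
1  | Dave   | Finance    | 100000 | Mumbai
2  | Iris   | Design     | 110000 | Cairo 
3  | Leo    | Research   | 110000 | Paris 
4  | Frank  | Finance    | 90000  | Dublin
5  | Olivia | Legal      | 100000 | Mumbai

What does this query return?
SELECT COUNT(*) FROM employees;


COUNT(*) counts all rows

5


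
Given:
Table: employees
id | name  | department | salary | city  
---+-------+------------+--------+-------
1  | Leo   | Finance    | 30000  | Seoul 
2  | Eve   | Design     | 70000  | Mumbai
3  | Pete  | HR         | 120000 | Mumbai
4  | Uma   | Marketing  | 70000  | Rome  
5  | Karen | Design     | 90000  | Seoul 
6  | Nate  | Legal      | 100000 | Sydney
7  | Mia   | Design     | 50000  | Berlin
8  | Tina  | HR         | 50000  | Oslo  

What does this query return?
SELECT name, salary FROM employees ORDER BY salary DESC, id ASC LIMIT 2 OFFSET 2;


Sort by salary DESC (id ASC tiebreak), then skip 2 and take 2
Rows 3 through 4

2 rows:
Karen, 90000
Eve, 70000


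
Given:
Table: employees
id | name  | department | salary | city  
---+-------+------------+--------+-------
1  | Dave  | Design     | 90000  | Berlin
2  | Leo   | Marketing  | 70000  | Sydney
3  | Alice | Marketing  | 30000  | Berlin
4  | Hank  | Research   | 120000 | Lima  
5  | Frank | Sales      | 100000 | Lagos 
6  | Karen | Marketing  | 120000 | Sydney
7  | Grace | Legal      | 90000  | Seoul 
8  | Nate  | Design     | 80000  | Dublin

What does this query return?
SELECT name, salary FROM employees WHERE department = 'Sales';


Filtering: department = 'Sales'
Matching rows: 1

1 rows:
Frank, 100000


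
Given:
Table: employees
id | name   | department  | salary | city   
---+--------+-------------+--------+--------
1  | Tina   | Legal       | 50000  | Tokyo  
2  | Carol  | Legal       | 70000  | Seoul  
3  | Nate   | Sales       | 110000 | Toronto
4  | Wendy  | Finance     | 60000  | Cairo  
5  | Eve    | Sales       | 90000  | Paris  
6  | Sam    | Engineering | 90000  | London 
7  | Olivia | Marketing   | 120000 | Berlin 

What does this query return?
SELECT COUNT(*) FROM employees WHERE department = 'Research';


Counting rows where department = 'Research'


0


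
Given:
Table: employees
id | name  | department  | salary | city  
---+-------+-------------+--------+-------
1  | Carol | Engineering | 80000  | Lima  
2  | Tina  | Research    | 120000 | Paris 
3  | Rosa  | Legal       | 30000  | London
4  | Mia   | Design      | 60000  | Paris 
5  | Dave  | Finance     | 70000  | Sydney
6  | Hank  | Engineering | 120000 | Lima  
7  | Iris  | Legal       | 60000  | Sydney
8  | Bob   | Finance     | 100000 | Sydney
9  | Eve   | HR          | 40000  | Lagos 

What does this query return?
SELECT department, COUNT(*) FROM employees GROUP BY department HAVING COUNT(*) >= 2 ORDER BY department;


Groups with count >= 2:
  Engineering: 2 -> PASS
  Finance: 2 -> PASS
  Legal: 2 -> PASS
  Design: 1 -> filtered out
  HR: 1 -> filtered out
  Research: 1 -> filtered out


3 groups:
Engineering, 2
Finance, 2
Legal, 2


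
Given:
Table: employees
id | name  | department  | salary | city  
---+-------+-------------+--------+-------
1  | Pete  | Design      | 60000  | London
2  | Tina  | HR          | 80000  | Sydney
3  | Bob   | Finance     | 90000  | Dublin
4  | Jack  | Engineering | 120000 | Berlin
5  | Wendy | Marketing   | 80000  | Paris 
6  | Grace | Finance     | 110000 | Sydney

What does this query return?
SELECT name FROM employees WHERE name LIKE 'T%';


LIKE 'T%' matches names starting with 'T'
Matching: 1

1 rows:
Tina


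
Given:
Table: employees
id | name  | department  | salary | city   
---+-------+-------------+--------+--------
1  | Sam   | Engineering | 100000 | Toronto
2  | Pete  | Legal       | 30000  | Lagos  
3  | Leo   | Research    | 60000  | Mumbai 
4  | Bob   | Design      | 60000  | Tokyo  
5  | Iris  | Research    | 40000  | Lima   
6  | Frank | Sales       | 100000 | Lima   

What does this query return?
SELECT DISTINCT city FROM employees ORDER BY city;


All 'city' values (row order): Toronto, Lagos, Mumbai, Tokyo, Lima, Lima
Removing duplicates leaves 5 unique value(s).

5 values:
Lagos
Lima
Mumbai
Tokyo
Toronto


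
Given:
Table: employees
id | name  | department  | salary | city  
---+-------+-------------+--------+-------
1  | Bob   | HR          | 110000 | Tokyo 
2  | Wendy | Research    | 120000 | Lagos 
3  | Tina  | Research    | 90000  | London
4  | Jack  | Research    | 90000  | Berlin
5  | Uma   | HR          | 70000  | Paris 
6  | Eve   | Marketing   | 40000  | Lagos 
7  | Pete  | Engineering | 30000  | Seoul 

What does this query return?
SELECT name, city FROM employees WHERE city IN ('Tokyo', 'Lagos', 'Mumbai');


Filtering: city IN ('Tokyo', 'Lagos', 'Mumbai')
Matching: 3 rows

3 rows:
Bob, Tokyo
Wendy, Lagos
Eve, Lagos


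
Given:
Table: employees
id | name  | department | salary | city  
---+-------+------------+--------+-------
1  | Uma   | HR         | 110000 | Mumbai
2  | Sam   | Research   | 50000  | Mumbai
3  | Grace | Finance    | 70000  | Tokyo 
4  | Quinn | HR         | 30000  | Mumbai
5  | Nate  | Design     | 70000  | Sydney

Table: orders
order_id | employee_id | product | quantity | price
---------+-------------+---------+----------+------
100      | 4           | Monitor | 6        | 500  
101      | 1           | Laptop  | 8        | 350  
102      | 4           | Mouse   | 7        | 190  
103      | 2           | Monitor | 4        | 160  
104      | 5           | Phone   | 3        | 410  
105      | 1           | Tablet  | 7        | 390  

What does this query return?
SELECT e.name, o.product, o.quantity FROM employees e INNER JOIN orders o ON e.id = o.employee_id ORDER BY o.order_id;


Joining employees.id = orders.employee_id:
  employee Quinn (id=4) -> order Monitor
  employee Uma (id=1) -> order Laptop
  employee Quinn (id=4) -> order Mouse
  employee Sam (id=2) -> order Monitor
  employee Nate (id=5) -> order Phone
  employee Uma (id=1) -> order Tablet


6 rows:
Quinn, Monitor, 6
Uma, Laptop, 8
Quinn, Mouse, 7
Sam, Monitor, 4
Nate, Phone, 3
Uma, Tablet, 7


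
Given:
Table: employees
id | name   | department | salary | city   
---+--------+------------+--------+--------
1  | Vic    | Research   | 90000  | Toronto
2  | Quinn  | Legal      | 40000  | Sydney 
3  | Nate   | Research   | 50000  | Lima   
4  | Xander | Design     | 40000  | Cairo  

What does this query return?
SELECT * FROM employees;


SELECT * returns all 4 rows with all columns

4 rows:
1, Vic, Research, 90000, Toronto
2, Quinn, Legal, 40000, Sydney
3, Nate, Research, 50000, Lima
4, Xander, Design, 40000, Cairo


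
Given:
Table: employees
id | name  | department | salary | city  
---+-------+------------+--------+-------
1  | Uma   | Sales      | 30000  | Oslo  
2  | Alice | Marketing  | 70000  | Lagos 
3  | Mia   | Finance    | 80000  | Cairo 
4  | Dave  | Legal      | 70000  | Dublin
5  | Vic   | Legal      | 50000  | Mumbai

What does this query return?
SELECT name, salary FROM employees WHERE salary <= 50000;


Filtering: salary <= 50000
Matching: 2 rows

2 rows:
Uma, 30000
Vic, 50000


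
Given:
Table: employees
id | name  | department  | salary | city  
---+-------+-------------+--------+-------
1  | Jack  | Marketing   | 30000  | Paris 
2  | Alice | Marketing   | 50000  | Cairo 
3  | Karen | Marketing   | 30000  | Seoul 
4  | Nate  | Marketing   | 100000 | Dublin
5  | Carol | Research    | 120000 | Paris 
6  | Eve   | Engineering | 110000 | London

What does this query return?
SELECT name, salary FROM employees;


Projecting columns: name, salary

6 rows:
Jack, 30000
Alice, 50000
Karen, 30000
Nate, 100000
Carol, 120000
Eve, 110000


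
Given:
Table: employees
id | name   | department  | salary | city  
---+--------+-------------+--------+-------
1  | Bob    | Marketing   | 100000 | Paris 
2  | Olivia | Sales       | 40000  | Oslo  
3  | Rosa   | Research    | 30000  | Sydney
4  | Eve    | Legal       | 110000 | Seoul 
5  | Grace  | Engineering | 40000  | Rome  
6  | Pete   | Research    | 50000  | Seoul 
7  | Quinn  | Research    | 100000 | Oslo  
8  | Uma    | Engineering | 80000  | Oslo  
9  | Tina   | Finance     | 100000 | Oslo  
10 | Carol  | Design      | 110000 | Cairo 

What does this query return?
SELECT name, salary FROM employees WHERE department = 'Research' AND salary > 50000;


Filtering: department = 'Research' AND salary > 50000
Matching: 1 rows

1 rows:
Quinn, 100000


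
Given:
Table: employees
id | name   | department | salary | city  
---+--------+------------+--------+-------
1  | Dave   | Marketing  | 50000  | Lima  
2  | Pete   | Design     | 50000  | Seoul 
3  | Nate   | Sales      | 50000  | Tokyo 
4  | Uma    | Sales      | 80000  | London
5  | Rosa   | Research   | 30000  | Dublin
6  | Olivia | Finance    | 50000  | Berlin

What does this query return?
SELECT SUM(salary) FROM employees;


SUM(salary) = 50000 + 50000 + 50000 + 80000 + 30000 + 50000 = 310000

310000


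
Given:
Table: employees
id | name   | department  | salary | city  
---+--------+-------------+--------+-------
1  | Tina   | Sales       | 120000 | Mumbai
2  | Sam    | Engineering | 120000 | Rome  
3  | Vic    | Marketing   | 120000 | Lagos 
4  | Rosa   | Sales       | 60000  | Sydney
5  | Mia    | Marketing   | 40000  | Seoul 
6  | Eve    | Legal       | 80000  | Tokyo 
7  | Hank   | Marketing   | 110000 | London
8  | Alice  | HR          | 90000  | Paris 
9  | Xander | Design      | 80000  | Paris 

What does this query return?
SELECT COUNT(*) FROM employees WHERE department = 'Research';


Counting rows where department = 'Research'


0


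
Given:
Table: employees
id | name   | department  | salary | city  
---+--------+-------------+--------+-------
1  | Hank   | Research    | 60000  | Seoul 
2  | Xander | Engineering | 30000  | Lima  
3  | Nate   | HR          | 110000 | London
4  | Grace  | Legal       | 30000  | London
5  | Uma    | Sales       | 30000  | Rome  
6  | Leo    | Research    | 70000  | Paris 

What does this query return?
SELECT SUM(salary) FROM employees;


SUM(salary) = 60000 + 30000 + 110000 + 30000 + 30000 + 70000 = 330000

330000


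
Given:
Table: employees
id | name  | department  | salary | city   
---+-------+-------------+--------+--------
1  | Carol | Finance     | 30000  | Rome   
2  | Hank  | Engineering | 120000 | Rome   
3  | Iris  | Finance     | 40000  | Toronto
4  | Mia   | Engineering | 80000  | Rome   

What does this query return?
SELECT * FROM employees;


SELECT * returns all 4 rows with all columns

4 rows:
1, Carol, Finance, 30000, Rome
2, Hank, Engineering, 120000, Rome
3, Iris, Finance, 40000, Toronto
4, Mia, Engineering, 80000, Rome


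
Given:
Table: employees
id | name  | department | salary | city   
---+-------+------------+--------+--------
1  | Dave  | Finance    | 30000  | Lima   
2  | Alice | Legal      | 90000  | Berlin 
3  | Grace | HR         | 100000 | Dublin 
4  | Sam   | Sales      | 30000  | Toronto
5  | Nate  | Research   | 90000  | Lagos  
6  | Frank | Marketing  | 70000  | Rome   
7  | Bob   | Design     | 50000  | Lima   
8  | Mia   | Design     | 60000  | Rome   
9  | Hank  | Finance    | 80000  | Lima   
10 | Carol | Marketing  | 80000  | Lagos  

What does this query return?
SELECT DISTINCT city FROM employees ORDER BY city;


All 'city' values (row order): Lima, Berlin, Dublin, Toronto, Lagos, Rome, Lima, Rome, Lima, Lagos
Removing duplicates leaves 6 unique value(s).

6 values:
Berlin
Dublin
Lagos
Lima
Rome
Toronto


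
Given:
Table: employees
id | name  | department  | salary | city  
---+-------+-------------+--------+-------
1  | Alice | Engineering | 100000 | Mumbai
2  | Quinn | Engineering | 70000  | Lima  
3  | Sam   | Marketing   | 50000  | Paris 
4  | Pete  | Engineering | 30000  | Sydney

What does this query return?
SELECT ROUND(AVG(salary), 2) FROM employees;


SUM(salary) = 250000
COUNT = 4
ROUND(AVG, 2) = ROUND(250000 / 4, 2) = 62500.0

62500.0


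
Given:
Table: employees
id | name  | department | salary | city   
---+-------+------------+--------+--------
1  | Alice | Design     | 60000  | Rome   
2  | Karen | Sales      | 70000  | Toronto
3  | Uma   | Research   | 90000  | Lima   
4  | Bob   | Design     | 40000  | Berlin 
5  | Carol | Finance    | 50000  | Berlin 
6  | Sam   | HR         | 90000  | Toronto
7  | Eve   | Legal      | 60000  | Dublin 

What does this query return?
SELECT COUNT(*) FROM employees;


COUNT(*) counts all rows

7


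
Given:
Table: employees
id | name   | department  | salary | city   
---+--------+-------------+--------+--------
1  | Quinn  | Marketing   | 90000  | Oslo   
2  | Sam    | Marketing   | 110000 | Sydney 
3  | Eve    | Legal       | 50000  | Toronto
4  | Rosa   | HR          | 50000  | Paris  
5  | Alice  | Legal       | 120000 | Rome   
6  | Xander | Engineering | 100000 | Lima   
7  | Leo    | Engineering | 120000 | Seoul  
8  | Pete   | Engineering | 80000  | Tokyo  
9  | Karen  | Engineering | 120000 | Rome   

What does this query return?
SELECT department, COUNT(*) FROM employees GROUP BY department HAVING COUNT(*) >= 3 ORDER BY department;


Groups with count >= 3:
  Engineering: 4 -> PASS
  HR: 1 -> filtered out
  Legal: 2 -> filtered out
  Marketing: 2 -> filtered out


1 groups:
Engineering, 4


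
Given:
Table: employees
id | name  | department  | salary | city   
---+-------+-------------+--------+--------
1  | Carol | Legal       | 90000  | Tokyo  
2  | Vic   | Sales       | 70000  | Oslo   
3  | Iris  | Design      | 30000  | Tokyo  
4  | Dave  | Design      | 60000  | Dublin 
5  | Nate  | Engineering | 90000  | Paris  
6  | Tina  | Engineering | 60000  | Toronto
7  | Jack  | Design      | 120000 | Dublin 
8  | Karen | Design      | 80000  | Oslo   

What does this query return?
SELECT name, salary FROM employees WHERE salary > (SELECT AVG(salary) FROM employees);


Subquery: AVG(salary) = 75000.0
Filtering: salary > 75000.0
  Carol (90000) -> MATCH
  Nate (90000) -> MATCH
  Jack (120000) -> MATCH
  Karen (80000) -> MATCH


4 rows:
Carol, 90000
Nate, 90000
Jack, 120000
Karen, 80000


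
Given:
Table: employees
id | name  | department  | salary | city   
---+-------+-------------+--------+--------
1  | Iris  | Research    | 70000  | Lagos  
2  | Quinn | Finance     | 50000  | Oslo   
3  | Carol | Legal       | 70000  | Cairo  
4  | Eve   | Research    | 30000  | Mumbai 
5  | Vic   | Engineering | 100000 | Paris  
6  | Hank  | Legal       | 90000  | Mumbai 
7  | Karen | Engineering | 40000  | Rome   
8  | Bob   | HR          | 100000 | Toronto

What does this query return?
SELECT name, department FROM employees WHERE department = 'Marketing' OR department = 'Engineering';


Filtering: department = 'Marketing' OR 'Engineering'
Matching: 2 rows

2 rows:
Vic, Engineering
Karen, Engineering


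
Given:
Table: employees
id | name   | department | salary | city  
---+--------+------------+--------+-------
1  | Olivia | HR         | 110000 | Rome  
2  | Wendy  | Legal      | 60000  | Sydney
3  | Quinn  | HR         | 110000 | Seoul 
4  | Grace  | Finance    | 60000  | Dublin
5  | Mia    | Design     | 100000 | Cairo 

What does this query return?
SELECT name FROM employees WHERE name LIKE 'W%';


LIKE 'W%' matches names starting with 'W'
Matching: 1

1 rows:
Wendy


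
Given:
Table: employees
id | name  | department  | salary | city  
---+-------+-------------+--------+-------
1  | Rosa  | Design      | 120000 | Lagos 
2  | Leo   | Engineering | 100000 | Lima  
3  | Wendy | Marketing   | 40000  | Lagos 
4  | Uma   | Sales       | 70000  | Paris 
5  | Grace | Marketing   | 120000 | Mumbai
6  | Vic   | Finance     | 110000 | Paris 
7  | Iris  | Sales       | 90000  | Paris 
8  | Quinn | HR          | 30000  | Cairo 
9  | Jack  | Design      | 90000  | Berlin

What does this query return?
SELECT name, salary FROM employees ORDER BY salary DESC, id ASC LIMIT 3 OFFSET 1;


Sort by salary DESC (id ASC tiebreak), then skip 1 and take 3
Rows 2 through 4

3 rows:
Grace, 120000
Vic, 110000
Leo, 100000


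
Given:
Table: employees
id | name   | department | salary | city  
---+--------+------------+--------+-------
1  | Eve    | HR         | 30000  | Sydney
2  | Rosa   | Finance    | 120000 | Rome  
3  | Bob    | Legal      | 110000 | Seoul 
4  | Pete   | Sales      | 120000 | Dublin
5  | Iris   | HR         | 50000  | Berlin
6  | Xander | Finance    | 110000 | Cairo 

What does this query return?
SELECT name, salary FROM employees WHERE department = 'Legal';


Filtering: department = 'Legal'
Matching rows: 1

1 rows:
Bob, 110000


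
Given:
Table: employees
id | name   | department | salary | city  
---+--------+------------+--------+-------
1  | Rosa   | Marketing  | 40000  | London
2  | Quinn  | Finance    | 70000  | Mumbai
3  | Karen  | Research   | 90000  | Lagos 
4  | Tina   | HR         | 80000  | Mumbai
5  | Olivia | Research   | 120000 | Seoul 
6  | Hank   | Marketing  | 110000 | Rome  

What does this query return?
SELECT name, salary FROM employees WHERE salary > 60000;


Filtering: salary > 60000
Matching: 5 rows

5 rows:
Quinn, 70000
Karen, 90000
Tina, 80000
Olivia, 120000
Hank, 110000


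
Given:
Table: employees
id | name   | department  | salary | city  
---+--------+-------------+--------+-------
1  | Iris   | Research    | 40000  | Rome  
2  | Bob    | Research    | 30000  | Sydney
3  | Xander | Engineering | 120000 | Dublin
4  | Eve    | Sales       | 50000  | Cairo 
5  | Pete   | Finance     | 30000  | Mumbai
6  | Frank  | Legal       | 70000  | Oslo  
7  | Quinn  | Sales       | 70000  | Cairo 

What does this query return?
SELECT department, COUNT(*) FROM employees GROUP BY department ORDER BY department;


Assigning each row to its department group:
  Iris -> Research
  Bob -> Research
  Xander -> Engineering
  Eve -> Sales
  Pete -> Finance
  Frank -> Legal
  Quinn -> Sales


5 groups:
Engineering, 1
Finance, 1
Legal, 1
Research, 2
Sales, 2


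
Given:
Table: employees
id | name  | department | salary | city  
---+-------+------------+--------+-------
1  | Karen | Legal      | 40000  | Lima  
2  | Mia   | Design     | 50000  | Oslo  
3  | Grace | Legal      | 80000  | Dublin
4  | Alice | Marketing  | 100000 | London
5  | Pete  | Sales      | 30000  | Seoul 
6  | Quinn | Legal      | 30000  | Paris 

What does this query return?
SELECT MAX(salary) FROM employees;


Salaries: 40000, 50000, 80000, 100000, 30000, 30000
MAX = 100000

100000


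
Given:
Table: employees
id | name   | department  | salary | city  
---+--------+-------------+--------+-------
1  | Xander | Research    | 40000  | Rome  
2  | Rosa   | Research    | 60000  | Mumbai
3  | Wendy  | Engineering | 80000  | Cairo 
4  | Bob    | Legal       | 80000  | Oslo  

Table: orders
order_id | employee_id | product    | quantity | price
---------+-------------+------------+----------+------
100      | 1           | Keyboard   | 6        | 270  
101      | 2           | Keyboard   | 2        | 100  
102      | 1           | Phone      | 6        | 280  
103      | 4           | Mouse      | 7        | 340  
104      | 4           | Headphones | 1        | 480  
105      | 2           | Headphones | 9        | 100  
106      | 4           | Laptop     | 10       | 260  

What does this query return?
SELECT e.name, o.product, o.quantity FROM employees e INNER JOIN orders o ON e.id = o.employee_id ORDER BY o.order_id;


Joining employees.id = orders.employee_id:
  employee Xander (id=1) -> order Keyboard
  employee Rosa (id=2) -> order Keyboard
  employee Xander (id=1) -> order Phone
  employee Bob (id=4) -> order Mouse
  employee Bob (id=4) -> order Headphones
  employee Rosa (id=2) -> order Headphones
  employee Bob (id=4) -> order Laptop


7 rows:
Xander, Keyboard, 6
Rosa, Keyboard, 2
Xander, Phone, 6
Bob, Mouse, 7
Bob, Headphones, 1
Rosa, Headphones, 9
Bob, Laptop, 10


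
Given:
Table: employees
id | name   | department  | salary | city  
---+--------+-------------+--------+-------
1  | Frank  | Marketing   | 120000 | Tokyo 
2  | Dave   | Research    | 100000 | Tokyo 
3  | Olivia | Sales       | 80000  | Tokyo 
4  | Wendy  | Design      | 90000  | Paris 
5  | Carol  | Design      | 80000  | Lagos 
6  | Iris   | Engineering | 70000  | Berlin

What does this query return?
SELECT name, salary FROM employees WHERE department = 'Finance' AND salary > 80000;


Filtering: department = 'Finance' AND salary > 80000
Matching: 0 rows

Empty result set (0 rows)


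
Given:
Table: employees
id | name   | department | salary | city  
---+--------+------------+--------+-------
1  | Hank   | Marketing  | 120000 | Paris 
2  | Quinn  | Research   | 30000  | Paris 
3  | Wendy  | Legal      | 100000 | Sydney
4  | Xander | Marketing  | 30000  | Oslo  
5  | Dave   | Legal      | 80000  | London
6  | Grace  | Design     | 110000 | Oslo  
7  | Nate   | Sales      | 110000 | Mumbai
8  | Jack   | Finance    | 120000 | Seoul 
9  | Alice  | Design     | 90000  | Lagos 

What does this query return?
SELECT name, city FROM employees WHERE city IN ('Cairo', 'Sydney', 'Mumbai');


Filtering: city IN ('Cairo', 'Sydney', 'Mumbai')
Matching: 2 rows

2 rows:
Wendy, Sydney
Nate, Mumbai


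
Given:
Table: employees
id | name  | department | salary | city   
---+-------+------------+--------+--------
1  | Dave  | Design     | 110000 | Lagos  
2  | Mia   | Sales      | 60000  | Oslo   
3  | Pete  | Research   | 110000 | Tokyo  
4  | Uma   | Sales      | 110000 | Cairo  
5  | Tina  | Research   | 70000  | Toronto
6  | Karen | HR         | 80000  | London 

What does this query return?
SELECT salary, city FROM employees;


Projecting columns: salary, city

6 rows:
110000, Lagos
60000, Oslo
110000, Tokyo
110000, Cairo
70000, Toronto
80000, London


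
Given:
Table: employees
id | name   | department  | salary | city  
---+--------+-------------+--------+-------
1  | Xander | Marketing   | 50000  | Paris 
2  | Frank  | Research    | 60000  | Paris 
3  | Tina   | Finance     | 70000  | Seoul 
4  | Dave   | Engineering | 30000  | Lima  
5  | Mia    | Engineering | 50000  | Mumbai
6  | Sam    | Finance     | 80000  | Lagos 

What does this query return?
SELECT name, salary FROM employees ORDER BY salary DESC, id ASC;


Sorting by salary DESC, then id ASC for ties

6 rows:
Sam, 80000
Tina, 70000
Frank, 60000
Xander, 50000
Mia, 50000
Dave, 30000


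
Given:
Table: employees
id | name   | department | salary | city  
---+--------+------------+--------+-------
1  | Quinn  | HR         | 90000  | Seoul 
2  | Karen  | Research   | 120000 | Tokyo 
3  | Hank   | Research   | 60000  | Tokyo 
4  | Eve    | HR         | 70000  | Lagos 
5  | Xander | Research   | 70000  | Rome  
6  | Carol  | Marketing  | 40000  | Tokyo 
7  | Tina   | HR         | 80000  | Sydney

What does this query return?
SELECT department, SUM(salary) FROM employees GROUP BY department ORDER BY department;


Summing salary within each department:
  HR: 90000 + 70000 + 80000 = 240000
  Marketing: 40000 = 40000
  Research: 120000 + 60000 + 70000 = 250000


3 groups:
HR, 240000
Marketing, 40000
Research, 250000


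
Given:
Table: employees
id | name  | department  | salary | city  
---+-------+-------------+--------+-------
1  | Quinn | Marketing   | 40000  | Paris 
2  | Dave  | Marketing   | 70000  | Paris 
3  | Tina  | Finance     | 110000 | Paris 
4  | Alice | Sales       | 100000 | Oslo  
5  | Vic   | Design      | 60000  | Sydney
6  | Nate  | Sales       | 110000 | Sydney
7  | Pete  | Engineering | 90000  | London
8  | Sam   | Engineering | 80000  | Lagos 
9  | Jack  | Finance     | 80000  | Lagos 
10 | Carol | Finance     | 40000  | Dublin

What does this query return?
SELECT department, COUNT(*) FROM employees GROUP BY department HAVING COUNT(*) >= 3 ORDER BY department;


Groups with count >= 3:
  Finance: 3 -> PASS
  Design: 1 -> filtered out
  Engineering: 2 -> filtered out
  Marketing: 2 -> filtered out
  Sales: 2 -> filtered out


1 groups:
Finance, 3


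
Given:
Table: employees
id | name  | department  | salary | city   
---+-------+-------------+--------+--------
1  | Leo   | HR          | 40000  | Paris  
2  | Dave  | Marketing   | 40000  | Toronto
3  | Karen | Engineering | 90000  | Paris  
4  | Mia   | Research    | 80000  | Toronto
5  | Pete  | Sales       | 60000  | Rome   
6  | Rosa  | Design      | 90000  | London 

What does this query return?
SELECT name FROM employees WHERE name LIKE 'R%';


LIKE 'R%' matches names starting with 'R'
Matching: 1

1 rows:
Rosa


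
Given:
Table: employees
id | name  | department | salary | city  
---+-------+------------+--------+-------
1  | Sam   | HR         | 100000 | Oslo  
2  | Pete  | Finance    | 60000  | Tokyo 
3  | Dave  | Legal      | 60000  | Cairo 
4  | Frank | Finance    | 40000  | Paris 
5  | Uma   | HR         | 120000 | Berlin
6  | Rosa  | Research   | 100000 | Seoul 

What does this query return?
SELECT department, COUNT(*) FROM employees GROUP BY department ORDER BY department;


Assigning each row to its department group:
  Sam -> HR
  Pete -> Finance
  Dave -> Legal
  Frank -> Finance
  Uma -> HR
  Rosa -> Research


4 groups:
Finance, 2
HR, 2
Legal, 1
Research, 1


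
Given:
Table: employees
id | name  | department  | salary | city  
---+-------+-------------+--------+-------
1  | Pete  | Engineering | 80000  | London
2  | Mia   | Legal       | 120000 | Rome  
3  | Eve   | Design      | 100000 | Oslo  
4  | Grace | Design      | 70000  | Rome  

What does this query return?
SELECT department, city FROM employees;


Projecting columns: department, city

4 rows:
Engineering, London
Legal, Rome
Design, Oslo
Design, Rome


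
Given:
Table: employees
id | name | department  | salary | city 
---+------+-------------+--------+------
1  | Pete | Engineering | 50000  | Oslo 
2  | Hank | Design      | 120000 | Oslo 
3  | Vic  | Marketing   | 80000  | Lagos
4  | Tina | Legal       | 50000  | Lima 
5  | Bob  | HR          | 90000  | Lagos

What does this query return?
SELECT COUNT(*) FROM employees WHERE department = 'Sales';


Counting rows where department = 'Sales'


0


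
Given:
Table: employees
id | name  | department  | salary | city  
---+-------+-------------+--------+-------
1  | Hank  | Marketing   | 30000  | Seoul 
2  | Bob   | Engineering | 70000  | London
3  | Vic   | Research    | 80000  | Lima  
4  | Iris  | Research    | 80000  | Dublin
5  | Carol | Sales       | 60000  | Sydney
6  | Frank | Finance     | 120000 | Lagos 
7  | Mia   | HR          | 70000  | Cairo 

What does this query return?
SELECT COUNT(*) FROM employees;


COUNT(*) counts all rows

7


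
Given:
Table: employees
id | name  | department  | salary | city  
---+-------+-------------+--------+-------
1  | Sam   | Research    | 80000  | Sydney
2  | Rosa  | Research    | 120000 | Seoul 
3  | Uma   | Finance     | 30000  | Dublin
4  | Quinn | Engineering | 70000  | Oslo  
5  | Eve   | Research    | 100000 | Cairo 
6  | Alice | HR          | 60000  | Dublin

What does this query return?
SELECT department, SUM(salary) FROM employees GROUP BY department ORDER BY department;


Summing salary within each department:
  Engineering: 70000 = 70000
  Finance: 30000 = 30000
  HR: 60000 = 60000
  Research: 80000 + 120000 + 100000 = 300000


4 groups:
Engineering, 70000
Finance, 30000
HR, 60000
Research, 300000


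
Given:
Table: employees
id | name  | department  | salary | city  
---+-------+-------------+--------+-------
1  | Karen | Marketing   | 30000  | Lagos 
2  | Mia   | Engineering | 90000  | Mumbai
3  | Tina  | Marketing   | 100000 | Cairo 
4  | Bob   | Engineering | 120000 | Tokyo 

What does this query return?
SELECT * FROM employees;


SELECT * returns all 4 rows with all columns

4 rows:
1, Karen, Marketing, 30000, Lagos
2, Mia, Engineering, 90000, Mumbai
3, Tina, Marketing, 100000, Cairo
4, Bob, Engineering, 120000, Tokyo


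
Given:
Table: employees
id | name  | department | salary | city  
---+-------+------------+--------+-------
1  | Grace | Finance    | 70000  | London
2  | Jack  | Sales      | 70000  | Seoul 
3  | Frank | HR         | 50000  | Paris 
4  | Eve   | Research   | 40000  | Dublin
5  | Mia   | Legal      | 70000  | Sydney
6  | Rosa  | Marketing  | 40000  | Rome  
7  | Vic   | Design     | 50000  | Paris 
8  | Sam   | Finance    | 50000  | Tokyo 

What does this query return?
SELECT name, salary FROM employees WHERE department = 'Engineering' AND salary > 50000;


Filtering: department = 'Engineering' AND salary > 50000
Matching: 0 rows

Empty result set (0 rows)


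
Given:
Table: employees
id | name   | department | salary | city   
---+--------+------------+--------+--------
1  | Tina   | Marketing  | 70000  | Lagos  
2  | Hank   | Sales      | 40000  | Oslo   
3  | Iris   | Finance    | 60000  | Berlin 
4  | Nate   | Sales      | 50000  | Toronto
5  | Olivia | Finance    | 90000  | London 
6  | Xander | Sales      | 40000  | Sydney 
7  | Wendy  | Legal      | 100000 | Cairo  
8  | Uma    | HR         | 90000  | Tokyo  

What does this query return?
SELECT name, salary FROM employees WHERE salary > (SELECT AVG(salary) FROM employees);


Subquery: AVG(salary) = 67500.0
Filtering: salary > 67500.0
  Tina (70000) -> MATCH
  Olivia (90000) -> MATCH
  Wendy (100000) -> MATCH
  Uma (90000) -> MATCH


4 rows:
Tina, 70000
Olivia, 90000
Wendy, 100000
Uma, 90000


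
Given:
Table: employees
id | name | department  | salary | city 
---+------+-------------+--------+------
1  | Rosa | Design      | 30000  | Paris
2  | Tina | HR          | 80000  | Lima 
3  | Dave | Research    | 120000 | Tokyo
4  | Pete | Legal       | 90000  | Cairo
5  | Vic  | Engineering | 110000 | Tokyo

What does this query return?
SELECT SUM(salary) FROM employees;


SUM(salary) = 30000 + 80000 + 120000 + 90000 + 110000 = 430000

430000


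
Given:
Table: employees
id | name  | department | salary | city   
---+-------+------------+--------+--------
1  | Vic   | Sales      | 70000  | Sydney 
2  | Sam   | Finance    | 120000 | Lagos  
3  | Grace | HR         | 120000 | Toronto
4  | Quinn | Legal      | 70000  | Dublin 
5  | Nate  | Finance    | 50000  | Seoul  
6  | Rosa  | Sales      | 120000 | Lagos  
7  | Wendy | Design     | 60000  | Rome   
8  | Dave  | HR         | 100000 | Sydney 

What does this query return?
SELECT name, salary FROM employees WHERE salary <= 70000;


Filtering: salary <= 70000
Matching: 4 rows

4 rows:
Vic, 70000
Quinn, 70000
Nate, 50000
Wendy, 60000
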